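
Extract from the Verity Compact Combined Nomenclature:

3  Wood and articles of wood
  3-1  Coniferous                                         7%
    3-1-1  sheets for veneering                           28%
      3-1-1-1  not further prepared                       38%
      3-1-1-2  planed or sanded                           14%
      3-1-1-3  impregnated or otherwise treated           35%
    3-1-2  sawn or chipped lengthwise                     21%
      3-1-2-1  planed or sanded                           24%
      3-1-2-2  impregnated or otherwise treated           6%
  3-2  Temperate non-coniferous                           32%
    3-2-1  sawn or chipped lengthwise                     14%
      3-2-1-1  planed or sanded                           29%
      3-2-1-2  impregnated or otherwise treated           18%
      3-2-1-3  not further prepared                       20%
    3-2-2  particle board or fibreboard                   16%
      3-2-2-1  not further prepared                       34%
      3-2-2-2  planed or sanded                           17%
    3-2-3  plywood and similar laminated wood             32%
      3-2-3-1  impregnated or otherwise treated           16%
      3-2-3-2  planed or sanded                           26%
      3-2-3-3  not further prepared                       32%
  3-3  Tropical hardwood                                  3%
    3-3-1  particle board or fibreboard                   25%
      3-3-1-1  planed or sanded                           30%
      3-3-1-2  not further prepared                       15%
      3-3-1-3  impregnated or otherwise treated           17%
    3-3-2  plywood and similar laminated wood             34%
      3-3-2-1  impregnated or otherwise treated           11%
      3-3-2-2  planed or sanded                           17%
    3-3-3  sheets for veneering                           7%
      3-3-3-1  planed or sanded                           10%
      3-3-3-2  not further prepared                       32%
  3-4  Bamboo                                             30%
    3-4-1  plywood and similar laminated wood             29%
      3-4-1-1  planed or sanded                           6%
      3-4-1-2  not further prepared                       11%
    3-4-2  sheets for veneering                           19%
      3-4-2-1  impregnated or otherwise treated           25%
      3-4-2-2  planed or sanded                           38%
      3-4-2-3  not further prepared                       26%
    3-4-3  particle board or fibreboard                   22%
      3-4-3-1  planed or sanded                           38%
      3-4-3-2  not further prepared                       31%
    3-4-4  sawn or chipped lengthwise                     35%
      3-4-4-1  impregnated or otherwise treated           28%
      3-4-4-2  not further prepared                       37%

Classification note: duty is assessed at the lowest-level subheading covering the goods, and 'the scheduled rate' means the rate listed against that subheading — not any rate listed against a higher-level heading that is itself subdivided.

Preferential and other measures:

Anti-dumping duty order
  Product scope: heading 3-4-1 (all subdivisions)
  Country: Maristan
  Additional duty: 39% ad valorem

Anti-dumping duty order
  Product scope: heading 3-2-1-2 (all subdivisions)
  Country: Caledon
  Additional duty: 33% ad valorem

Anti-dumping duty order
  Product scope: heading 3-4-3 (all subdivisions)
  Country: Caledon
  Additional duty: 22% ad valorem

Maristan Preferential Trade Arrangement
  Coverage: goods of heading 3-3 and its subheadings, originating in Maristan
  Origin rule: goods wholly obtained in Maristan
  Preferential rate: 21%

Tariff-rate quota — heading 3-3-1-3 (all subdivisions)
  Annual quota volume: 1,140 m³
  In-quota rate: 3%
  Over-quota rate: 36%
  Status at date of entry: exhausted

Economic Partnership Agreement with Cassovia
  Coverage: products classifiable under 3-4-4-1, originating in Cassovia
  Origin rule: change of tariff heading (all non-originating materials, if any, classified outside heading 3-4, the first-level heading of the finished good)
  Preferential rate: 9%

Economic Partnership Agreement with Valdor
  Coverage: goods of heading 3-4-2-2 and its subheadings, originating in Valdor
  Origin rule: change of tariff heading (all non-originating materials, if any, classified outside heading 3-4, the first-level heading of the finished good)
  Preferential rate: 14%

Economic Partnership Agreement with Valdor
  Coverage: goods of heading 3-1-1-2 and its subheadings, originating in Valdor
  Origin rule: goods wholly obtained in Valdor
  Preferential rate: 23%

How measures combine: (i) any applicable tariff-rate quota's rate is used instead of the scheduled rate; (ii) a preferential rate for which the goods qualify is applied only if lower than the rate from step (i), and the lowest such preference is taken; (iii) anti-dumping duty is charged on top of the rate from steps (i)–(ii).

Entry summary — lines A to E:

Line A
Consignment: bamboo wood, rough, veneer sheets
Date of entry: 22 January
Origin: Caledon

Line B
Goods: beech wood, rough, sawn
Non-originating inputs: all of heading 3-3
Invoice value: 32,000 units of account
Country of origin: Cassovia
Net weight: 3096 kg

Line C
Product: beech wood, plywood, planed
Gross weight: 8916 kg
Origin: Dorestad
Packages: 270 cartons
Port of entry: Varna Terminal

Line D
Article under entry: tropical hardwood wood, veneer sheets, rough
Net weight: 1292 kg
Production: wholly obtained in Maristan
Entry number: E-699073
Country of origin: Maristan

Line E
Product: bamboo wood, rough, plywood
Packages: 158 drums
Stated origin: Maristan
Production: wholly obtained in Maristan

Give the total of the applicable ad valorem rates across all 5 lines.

143%

Line A: bamboo → 3-4; veneer sheets → 3-4-2; rough → 3-4-2-3. Scheduled 26%. No special measure applies. → 26%.
Line B: beech → 3-2; sawn → 3-2-1; rough → 3-2-1-3. Scheduled 20%. Cassovia agreement on 3-4-4-1: 3-2-1-3 not covered. → 20%.
Line C: beech → 3-2; plywood → 3-2-3; planed → 3-2-3-2. Scheduled 26%. No special measure applies. → 26%.
Line D: tropical hardwood → 3-3; veneer sheets → 3-3-3; rough → 3-3-3-2. Scheduled 32%. Maristan agreement on 3-3: wholly obtained → 21% available; preferential 21%. → 21%.
Line E: bamboo → 3-4; plywood → 3-4-1; rough → 3-4-1-2. Scheduled 11%. Maristan agreement on 3-3: 3-4-1-2 not covered; anti-dumping (Maristan, 3-4-1): +39%; total 11% + 39% = 50%. → 50%.
Sum: 26% + 20% + 26% + 21% + 50% = 143%.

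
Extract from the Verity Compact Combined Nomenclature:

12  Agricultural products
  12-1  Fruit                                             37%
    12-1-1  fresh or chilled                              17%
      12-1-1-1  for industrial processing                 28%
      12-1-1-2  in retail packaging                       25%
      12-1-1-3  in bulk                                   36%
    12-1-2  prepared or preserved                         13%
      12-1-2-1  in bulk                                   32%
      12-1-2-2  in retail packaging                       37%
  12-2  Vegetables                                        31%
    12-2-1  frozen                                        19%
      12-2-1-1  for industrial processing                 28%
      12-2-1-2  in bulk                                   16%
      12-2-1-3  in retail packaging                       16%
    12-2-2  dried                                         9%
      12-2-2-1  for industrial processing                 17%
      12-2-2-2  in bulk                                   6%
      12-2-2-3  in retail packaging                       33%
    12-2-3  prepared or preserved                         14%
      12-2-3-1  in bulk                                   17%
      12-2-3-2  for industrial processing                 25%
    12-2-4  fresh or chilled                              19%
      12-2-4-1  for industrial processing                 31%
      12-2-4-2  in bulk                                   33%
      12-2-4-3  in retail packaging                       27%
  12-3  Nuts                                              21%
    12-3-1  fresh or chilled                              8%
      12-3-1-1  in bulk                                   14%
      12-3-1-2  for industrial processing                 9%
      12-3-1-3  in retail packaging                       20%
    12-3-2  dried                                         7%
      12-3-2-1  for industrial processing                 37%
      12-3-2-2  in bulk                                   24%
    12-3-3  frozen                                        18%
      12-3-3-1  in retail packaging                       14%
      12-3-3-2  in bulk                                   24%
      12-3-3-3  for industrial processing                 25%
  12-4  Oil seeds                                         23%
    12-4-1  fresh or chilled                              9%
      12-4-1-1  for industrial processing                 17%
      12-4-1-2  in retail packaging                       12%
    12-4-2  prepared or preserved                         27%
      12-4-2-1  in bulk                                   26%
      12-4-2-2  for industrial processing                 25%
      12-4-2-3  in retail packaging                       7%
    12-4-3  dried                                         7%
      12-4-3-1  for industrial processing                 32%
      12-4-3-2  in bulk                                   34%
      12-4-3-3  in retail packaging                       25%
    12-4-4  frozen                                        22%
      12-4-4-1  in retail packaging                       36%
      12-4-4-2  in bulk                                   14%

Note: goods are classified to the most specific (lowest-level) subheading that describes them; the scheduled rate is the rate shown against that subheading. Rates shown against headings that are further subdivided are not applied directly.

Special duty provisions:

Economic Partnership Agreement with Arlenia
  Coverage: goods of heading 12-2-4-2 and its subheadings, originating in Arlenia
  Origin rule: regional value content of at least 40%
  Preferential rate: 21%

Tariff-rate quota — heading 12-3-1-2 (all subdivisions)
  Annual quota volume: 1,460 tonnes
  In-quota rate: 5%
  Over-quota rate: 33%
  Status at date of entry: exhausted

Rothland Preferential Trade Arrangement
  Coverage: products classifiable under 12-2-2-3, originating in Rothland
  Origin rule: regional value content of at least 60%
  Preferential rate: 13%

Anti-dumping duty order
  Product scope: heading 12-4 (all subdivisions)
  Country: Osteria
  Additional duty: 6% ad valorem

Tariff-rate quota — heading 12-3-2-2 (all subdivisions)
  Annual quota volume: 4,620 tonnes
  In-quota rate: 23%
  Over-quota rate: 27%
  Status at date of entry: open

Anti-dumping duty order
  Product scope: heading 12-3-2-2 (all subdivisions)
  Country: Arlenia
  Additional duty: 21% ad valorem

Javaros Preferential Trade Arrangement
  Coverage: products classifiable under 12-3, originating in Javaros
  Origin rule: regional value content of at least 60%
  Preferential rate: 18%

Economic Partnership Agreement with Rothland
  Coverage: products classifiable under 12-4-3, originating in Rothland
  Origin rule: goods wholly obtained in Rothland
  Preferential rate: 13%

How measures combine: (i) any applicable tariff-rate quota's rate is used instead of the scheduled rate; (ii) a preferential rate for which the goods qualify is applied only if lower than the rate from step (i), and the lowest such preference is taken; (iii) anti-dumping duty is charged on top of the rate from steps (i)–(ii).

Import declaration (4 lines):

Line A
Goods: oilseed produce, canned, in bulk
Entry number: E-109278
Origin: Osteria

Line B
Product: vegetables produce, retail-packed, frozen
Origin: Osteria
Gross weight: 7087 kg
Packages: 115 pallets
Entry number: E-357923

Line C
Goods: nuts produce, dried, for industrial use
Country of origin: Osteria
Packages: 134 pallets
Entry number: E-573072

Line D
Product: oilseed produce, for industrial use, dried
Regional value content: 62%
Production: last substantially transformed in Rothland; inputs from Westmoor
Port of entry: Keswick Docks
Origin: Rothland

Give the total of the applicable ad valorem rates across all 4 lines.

Line A: oilseed → 12-4; canned → 12-4-2; in bulk → 12-4-2-1. Scheduled 26%. anti-dumping (Osteria, 12-4): +6%; total 26% + 6% = 32%. → 32%.
Line B: vegetables → 12-2; frozen → 12-2-1; retail-packed → 12-2-1-3. Scheduled 16%. No special measure applies. → 16%.
Line C: nuts → 12-3; dried → 12-3-2; for industrial use → 12-3-2-1. Scheduled 37%. No special measure applies. → 37%.
Line D: oilseed → 12-4; dried → 12-4-3; for industrial use → 12-4-3-1. Scheduled 32%. Rothland agreement on 12-2-2-3: 12-4-3-1 not covered; Rothland agreement on 12-4-3: not wholly obtained. → 32%.
Sum: 32% + 16% + 37% + 32% = 117%.

117%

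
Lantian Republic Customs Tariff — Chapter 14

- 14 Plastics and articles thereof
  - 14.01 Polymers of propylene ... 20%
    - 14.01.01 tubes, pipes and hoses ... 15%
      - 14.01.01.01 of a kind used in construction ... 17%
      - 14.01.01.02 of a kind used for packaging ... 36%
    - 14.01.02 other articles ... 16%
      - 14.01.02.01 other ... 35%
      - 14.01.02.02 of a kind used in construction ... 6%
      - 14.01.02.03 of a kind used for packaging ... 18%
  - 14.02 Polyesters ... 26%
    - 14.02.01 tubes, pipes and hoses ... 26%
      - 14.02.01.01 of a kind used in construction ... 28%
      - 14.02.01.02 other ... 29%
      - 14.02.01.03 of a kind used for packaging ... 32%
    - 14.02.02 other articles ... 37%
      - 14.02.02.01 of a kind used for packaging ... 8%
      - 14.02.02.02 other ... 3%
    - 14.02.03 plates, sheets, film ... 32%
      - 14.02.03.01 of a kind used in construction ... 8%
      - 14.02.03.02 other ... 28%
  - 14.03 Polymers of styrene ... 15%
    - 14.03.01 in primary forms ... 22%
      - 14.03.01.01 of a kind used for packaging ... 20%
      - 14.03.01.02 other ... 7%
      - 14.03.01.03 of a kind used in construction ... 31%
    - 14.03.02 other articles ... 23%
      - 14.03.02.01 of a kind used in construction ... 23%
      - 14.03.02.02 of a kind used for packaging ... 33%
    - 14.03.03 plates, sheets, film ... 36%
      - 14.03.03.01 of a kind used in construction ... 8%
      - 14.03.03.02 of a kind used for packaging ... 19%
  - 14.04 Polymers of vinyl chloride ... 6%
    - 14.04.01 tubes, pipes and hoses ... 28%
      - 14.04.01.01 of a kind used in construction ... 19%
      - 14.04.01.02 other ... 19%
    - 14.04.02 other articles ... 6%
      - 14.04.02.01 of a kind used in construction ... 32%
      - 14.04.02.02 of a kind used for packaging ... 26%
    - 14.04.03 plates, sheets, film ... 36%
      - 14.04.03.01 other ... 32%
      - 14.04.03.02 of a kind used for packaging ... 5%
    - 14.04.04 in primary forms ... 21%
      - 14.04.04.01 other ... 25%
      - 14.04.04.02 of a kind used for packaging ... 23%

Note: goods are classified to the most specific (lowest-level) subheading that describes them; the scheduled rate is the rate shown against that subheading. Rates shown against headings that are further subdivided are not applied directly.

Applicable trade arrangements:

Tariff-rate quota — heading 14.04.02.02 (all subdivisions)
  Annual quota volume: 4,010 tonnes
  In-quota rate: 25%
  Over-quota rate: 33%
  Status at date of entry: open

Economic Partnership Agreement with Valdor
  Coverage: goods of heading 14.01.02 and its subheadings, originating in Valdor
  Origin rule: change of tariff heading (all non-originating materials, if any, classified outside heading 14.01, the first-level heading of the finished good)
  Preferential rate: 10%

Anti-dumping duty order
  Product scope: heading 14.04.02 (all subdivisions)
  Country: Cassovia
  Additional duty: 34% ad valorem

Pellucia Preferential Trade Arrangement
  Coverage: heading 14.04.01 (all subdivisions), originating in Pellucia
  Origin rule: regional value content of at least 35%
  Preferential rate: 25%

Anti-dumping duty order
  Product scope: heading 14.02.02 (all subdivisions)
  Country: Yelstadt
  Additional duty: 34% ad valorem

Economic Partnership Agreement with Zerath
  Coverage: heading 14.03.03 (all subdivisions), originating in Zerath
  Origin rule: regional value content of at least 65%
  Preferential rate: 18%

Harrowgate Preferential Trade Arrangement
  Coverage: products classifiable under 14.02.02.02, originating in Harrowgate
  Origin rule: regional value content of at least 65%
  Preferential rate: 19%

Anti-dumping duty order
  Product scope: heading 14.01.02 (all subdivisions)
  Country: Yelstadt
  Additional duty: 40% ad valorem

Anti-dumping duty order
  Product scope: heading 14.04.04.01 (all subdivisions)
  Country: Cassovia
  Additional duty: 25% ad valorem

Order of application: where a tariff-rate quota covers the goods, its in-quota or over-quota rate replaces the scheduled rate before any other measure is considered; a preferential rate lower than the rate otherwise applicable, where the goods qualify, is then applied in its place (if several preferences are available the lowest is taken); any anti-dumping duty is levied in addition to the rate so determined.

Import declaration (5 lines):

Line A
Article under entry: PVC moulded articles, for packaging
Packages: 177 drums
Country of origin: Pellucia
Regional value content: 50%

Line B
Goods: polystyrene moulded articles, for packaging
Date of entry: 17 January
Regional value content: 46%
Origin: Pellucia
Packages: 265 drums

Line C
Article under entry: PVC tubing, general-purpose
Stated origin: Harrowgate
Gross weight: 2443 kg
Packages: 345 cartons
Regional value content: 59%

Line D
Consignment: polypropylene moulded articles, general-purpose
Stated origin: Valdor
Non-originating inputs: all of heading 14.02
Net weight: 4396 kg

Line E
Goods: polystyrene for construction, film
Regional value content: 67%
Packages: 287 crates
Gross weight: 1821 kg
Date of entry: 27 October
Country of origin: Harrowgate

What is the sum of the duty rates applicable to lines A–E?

95%

Line A: PVC → 14.04; moulded articles → 14.04.02; for packaging → 14.04.02.02. Scheduled 26%. quota on 14.04.02.02 open → in-quota 25%; Pellucia agreement on 14.04.01: 14.04.02.02 not covered. → 25%.
Line B: polystyrene → 14.03; moulded articles → 14.03.02; for packaging → 14.03.02.02. Scheduled 33%. Pellucia agreement on 14.04.01: 14.03.02.02 not covered. → 33%.
Line C: PVC → 14.04; tubing → 14.04.01; general-purpose → 14.04.01.02. Scheduled 19%. Harrowgate agreement on 14.02.02.02: 14.04.01.02 not covered. → 19%.
Line D: polypropylene → 14.01; moulded articles → 14.01.02; general-purpose → 14.01.02.01. Scheduled 35%. Valdor agreement on 14.01.02: CTH met → 10% available; preferential 10%. → 10%.
Line E: polystyrene → 14.03; film → 14.03.03; for construction → 14.03.03.01. Scheduled 8%. Harrowgate agreement on 14.02.02.02: 14.03.03.01 not covered. → 8%.
Sum: 25% + 33% + 19% + 10% + 8% = 95%.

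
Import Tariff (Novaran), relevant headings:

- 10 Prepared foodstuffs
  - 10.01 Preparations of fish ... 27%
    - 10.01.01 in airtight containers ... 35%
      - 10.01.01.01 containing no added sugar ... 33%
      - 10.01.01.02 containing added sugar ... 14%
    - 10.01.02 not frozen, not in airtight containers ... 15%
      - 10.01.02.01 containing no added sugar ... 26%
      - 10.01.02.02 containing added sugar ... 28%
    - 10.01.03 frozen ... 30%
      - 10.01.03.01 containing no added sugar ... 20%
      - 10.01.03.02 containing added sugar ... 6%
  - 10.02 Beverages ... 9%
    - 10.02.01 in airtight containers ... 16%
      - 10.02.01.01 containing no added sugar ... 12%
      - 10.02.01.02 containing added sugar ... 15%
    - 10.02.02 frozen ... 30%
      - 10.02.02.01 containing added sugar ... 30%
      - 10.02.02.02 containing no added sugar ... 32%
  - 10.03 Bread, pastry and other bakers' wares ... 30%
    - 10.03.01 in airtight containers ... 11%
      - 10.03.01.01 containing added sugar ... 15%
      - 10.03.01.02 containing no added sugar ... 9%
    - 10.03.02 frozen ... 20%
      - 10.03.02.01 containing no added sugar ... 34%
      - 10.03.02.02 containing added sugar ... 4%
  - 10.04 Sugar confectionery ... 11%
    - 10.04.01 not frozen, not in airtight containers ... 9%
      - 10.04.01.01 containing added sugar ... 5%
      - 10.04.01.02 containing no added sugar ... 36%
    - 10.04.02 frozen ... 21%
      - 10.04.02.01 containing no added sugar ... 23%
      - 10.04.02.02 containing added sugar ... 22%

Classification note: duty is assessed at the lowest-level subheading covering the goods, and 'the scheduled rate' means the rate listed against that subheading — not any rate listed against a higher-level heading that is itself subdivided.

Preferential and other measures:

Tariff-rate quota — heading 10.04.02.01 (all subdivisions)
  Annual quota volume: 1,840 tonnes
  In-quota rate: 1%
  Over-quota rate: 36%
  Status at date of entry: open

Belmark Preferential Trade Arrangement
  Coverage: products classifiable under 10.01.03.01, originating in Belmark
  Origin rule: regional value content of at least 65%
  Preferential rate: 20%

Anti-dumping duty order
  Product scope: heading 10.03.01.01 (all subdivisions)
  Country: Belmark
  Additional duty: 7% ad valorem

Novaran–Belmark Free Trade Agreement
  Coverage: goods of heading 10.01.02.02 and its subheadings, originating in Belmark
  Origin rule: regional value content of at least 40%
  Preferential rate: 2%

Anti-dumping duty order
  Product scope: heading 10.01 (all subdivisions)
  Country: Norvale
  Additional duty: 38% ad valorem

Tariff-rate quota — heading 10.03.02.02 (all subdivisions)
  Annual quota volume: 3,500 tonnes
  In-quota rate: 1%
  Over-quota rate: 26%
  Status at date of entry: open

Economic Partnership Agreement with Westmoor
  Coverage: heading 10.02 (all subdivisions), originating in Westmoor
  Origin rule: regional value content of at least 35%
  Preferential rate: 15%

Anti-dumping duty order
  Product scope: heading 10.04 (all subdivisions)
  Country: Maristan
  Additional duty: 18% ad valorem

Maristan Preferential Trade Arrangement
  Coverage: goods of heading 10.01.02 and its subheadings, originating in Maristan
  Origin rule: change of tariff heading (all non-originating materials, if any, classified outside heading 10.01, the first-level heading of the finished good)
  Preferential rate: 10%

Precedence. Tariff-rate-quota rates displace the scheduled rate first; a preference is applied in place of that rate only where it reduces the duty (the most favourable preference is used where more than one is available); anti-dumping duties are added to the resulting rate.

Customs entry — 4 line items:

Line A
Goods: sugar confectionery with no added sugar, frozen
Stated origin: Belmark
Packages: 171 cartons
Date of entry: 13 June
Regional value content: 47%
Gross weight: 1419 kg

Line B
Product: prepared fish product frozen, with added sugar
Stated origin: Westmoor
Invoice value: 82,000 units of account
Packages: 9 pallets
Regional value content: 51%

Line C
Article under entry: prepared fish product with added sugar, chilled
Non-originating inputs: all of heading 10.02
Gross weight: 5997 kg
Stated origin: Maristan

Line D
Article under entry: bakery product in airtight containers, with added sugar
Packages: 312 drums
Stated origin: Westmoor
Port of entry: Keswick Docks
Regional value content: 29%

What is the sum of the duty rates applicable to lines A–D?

Line A: sugar confectionery → 10.04; frozen → 10.04.02; with no added sugar → 10.04.02.01. Scheduled 23%. quota on 10.04.02.01 open → in-quota 1%; Belmark agreement on 10.01.03.01: 10.04.02.01 not covered; Belmark agreement on 10.01.02.02: 10.04.02.01 not covered. → 1%.
Line B: prepared fish product → 10.01; frozen → 10.01.03; with added sugar → 10.01.03.02. Scheduled 6%. Westmoor agreement on 10.02: 10.01.03.02 not covered. → 6%.
Line C: prepared fish product → 10.01; chilled → 10.01.02; with added sugar → 10.01.02.02. Scheduled 28%. Maristan agreement on 10.01.02: CTH met → 10% available; preferential 10%. → 10%.
Line D: bakery product → 10.03; in airtight containers → 10.03.01; with added sugar → 10.03.01.01. Scheduled 15%. Westmoor agreement on 10.02: 10.03.01.01 not covered. → 15%.
Sum: 1% + 6% + 10% + 15% = 32%.

32%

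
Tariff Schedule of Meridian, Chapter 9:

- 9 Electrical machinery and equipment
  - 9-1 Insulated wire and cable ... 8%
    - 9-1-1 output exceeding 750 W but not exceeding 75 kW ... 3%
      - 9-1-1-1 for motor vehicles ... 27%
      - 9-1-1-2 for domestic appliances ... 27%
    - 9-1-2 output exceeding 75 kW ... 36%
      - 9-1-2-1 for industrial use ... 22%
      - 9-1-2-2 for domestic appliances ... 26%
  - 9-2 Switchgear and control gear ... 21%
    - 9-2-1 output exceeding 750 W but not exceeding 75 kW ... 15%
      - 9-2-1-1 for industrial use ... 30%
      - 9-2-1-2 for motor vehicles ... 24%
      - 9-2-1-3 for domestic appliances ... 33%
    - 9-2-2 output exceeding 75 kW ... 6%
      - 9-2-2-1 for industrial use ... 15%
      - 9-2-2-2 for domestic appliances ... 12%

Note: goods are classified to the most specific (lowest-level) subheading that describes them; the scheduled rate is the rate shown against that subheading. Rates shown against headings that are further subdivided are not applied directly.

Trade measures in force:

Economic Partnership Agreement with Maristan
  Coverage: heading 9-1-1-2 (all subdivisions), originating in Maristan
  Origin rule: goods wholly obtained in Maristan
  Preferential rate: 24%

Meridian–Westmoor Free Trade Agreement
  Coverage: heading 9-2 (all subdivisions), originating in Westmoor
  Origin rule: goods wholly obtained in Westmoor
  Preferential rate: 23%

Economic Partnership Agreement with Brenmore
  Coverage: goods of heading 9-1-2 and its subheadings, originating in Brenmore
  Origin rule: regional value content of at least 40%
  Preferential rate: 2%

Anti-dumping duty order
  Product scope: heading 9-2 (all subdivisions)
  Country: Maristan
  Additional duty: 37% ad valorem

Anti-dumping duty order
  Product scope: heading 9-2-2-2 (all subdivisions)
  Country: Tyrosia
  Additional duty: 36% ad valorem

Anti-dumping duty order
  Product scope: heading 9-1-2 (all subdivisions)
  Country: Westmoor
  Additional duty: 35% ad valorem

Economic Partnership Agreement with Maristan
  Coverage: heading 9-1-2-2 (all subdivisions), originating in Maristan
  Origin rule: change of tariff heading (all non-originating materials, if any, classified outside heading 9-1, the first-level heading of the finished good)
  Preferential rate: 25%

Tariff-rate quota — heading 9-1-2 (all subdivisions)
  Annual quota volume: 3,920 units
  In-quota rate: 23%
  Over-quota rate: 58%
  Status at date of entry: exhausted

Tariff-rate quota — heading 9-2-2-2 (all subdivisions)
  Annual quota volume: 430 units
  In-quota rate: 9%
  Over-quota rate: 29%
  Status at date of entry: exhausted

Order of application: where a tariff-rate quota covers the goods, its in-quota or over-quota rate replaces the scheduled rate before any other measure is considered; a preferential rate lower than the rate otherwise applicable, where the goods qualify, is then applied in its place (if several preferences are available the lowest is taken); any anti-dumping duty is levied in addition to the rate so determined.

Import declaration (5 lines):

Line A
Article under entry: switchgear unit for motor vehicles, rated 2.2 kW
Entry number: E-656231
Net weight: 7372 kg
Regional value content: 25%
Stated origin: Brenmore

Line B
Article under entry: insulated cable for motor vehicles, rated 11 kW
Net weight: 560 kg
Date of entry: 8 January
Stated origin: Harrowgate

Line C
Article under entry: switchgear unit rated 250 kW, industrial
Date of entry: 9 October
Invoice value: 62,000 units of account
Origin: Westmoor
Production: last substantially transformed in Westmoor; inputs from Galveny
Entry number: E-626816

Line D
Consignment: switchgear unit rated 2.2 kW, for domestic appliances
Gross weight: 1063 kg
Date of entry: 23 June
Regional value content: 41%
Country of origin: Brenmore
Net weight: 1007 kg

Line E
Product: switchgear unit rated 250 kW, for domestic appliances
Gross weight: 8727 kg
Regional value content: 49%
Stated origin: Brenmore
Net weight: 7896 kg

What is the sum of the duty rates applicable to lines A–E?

128%

Line A: switchgear unit → 9-2; rated 2.2 kW → 9-2-1; for motor vehicles → 9-2-1-2. Scheduled 24%. Brenmore agreement on 9-1-2: 9-2-1-2 not covered. → 24%.
Line B: insulated cable → 9-1; rated 11 kW → 9-1-1; for motor vehicles → 9-1-1-1. Scheduled 27%. No special measure applies. → 27%.
Line C: switchgear unit → 9-2; rated 250 kW → 9-2-2; industrial → 9-2-2-1. Scheduled 15%. Westmoor agreement on 9-2: not wholly obtained. → 15%.
Line D: switchgear unit → 9-2; rated 2.2 kW → 9-2-1; for domestic appliances → 9-2-1-3. Scheduled 33%. Brenmore agreement on 9-1-2: 9-2-1-3 not covered. → 33%.
Line E: switchgear unit → 9-2; rated 250 kW → 9-2-2; for domestic appliances → 9-2-2-2. Scheduled 12%. quota on 9-2-2-2 exhausted → over-quota 29%; Brenmore agreement on 9-1-2: 9-2-2-2 not covered. → 29%.
Sum: 24% + 27% + 15% + 33% + 29% = 128%.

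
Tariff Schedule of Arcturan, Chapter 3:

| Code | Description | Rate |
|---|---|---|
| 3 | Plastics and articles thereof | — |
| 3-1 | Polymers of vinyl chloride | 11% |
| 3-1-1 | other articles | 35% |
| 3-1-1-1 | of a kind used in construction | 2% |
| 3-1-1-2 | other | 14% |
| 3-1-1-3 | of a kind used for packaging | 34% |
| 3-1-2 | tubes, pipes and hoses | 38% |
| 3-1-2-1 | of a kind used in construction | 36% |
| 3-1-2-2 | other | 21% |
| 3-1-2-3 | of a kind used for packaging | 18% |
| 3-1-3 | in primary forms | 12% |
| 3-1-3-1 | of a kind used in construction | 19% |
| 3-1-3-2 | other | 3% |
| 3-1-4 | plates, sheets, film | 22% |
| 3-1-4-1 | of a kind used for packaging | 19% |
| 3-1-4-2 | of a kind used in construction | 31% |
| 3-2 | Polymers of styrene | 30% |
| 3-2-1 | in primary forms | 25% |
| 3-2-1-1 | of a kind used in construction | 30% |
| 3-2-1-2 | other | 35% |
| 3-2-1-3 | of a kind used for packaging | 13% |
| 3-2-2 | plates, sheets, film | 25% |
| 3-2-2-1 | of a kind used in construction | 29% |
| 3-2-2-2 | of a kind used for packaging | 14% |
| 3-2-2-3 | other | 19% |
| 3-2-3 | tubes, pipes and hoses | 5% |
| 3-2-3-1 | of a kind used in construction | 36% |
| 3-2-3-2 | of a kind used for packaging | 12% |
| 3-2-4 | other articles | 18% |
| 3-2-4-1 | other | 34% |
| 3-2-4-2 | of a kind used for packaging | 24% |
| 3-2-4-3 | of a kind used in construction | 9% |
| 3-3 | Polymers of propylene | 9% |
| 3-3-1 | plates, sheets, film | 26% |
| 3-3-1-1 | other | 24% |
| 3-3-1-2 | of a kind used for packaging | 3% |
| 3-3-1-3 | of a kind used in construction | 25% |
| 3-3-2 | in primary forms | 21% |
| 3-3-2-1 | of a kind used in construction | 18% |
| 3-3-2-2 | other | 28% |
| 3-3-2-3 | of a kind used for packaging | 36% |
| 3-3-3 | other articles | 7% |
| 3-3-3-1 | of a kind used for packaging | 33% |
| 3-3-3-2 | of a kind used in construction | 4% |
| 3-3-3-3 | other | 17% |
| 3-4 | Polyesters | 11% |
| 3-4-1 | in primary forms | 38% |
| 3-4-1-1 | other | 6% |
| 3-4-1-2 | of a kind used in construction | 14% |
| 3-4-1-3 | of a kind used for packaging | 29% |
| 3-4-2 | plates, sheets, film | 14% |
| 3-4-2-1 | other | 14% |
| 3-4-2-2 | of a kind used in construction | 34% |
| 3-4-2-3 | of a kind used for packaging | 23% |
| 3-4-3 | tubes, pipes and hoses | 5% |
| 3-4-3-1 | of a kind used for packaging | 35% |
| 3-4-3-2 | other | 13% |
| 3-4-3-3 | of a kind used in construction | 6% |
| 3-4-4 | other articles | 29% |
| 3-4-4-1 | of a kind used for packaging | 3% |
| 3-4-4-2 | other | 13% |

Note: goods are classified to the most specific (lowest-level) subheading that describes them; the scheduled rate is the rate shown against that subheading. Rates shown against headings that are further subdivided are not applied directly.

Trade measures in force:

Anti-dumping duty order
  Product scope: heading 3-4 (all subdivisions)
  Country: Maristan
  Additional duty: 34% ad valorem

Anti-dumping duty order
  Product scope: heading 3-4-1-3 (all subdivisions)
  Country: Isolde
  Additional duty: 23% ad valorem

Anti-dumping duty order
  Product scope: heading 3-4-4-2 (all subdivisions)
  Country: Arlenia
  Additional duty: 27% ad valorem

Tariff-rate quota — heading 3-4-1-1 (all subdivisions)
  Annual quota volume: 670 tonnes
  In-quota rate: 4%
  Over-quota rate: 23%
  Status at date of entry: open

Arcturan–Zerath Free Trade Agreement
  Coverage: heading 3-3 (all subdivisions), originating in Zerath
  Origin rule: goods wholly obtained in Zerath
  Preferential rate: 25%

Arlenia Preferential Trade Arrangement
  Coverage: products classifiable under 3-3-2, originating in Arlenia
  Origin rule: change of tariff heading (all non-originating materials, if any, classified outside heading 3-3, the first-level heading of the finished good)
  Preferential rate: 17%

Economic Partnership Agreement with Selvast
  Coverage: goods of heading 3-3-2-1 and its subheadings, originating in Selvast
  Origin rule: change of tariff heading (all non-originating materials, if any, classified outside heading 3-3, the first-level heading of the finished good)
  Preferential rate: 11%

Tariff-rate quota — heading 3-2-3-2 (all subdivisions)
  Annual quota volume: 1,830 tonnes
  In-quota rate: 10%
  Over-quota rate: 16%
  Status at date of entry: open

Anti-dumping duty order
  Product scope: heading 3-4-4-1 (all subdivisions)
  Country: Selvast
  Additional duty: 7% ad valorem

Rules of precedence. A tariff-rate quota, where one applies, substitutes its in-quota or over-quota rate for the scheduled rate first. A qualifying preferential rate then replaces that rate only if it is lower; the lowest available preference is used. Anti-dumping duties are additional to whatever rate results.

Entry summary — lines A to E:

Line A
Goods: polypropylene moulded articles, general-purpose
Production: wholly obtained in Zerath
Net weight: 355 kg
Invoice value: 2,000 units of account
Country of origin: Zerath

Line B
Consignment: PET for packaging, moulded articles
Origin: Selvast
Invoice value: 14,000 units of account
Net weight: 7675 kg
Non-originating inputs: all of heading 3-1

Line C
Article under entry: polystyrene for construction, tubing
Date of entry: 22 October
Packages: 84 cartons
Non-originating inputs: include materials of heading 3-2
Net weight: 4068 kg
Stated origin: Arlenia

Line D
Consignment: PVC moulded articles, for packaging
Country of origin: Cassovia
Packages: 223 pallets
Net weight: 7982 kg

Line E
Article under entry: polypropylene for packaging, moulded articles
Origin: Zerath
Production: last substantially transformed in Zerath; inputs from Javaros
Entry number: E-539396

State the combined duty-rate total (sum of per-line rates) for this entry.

130%

Line A: polypropylene → 3-3; moulded articles → 3-3-3; general-purpose → 3-3-3-3. Scheduled 17%. Zerath agreement on 3-3: wholly obtained → 25% available; preference 25% not lower than 17% → no reduction. → 17%.
Line B: PET → 3-4; moulded articles → 3-4-4; for packaging → 3-4-4-1. Scheduled 3%. Selvast agreement on 3-3-2-1: 3-4-4-1 not covered; anti-dumping (Selvast, 3-4-4-1): +7%; total 3% + 7% = 10%. → 10%.
Line C: polystyrene → 3-2; tubing → 3-2-3; for construction → 3-2-3-1. Scheduled 36%. Arlenia agreement on 3-3-2: 3-2-3-1 not covered. → 36%.
Line D: PVC → 3-1; moulded articles → 3-1-1; for packaging → 3-1-1-3. Scheduled 34%. No special measure applies. → 34%.
Line E: polypropylene → 3-3; moulded articles → 3-3-3; for packaging → 3-3-3-1. Scheduled 33%. Zerath agreement on 3-3: not wholly obtained. → 33%.
Sum: 17% + 10% + 36% + 34% + 33% = 130%.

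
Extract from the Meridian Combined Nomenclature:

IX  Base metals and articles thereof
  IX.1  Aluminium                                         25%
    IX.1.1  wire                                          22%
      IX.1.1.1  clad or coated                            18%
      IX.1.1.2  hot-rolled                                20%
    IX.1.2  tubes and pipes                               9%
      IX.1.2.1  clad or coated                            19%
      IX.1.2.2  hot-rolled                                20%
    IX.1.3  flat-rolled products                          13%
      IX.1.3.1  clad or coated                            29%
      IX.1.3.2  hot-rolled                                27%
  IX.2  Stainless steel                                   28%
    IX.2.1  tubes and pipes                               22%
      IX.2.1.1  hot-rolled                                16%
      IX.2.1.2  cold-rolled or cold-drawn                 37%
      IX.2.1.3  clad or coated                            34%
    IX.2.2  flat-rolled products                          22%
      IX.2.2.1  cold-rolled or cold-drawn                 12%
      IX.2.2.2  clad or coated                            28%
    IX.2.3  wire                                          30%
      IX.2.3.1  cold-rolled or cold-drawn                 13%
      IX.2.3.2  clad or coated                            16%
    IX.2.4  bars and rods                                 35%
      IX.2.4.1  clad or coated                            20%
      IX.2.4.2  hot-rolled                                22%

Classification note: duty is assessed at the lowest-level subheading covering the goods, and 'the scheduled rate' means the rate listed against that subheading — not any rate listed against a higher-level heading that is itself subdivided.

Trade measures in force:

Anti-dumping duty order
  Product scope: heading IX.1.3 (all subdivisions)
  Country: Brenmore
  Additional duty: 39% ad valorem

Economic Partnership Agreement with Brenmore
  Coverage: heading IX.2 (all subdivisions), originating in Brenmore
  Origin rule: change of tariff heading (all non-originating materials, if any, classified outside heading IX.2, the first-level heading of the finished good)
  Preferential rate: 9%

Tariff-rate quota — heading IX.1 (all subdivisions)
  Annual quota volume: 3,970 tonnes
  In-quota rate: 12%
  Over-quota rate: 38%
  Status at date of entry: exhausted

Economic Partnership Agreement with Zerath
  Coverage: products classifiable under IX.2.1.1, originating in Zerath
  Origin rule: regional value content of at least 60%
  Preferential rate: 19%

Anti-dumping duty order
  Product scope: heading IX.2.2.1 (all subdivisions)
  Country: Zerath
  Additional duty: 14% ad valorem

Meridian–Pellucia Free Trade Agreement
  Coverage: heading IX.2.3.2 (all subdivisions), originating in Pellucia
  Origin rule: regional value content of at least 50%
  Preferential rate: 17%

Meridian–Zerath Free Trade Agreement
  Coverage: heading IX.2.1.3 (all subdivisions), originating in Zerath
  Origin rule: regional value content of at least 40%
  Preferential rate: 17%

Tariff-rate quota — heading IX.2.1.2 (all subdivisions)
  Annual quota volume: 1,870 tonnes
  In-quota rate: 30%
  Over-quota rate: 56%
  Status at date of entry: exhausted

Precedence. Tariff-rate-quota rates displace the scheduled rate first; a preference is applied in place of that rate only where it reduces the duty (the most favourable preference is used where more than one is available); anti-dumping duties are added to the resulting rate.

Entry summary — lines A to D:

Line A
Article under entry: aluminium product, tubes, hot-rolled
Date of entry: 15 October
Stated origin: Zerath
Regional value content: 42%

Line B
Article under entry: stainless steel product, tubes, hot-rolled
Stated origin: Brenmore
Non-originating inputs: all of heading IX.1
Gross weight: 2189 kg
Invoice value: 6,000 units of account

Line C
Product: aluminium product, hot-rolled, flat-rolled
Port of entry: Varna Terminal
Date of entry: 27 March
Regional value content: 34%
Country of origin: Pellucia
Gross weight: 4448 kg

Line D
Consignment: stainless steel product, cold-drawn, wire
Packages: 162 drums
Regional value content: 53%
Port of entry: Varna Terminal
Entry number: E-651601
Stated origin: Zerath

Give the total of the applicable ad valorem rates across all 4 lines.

Line A: aluminium → IX.1; tubes → IX.1.2; hot-rolled → IX.1.2.2. Scheduled 20%. quota on IX.1 exhausted → over-quota 38%; Zerath agreement on IX.2.1.1: IX.1.2.2 not covered; Zerath agreement on IX.2.1.3: IX.1.2.2 not covered. → 38%.
Line B: stainless steel → IX.2; tubes → IX.2.1; hot-rolled → IX.2.1.1. Scheduled 16%. Brenmore agreement on IX.2: CTH met → 9% available; preferential 9%. → 9%.
Line C: aluminium → IX.1; flat-rolled → IX.1.3; hot-rolled → IX.1.3.2. Scheduled 27%. quota on IX.1 exhausted → over-quota 38%; Pellucia agreement on IX.2.3.2: IX.1.3.2 not covered. → 38%.
Line D: stainless steel → IX.2; wire → IX.2.3; cold-drawn → IX.2.3.1. Scheduled 13%. Zerath agreement on IX.2.1.1: IX.2.3.1 not covered; Zerath agreement on IX.2.1.3: IX.2.3.1 not covered. → 13%.
Sum: 38% + 9% + 38% + 13% = 98%.

98%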